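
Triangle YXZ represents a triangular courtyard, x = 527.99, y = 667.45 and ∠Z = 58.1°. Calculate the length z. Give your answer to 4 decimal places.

By the law of cosines, z² = y² + x² − 2·y·x·cos Z = 3.5181e+05, so z ≈ 593.14.

593.1377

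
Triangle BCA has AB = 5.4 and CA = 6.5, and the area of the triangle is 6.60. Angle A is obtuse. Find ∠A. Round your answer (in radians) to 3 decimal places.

∠A ≈ 2.756 rad

From area = ½·CA·AB·sin A, we get sin A = 2·area/(CA·AB) ≈ 0.37607.
Taking the obtuse solution, ∠A ≈ 2.756 rad.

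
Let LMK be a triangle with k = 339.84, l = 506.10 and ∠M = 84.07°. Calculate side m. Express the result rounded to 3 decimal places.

579.733

By the law of cosines, m² = k² + l² − 2·k·l·cos M = 3.3609e+05, so m ≈ 579.73.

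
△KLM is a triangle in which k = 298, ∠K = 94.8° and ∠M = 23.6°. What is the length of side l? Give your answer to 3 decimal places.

263.058

The third angle is ∠L = 180° − ∠M − ∠K = 61.60°.
Law of sines: l = k·sin L/sin K ≈ 263.06.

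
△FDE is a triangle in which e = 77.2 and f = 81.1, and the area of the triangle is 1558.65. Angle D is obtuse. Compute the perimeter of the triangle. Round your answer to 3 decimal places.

311.259

From area = ½·e·f·sin D, we get sin D = 2·area/(e·f) ≈ 0.49790.
Taking the obtuse solution, ∠D ≈ 150.14°.
Law of cosines then gives d ≈ 152.96.
Perimeter = 81.1 + 152.96 + 77.2 = 311.26.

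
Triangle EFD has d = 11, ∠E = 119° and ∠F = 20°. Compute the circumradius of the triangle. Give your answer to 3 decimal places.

The third angle is ∠D = 180° − ∠E − ∠F = 41.00°.
Law of sines: e = d·sin E/sin D ≈ 14.665.
Law of sines: f = d·sin F/sin D ≈ 5.7346.
Circumradius = d/(2 sin D) ≈ 8.3834.

R ≈ 8.383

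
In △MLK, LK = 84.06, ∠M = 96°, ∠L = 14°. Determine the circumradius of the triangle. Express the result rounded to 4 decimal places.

42.2615

The third angle is ∠K = 180° − ∠M − ∠L = 70.00°.
Law of sines: KM = LK·sin L/sin M ≈ 20.448.
Law of sines: ML = LK·sin K/sin M ≈ 79.426.
Circumradius = LK/(2 sin M) ≈ 42.262.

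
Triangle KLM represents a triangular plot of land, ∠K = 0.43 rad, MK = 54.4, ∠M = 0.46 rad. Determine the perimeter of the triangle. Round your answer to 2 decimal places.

The third angle is ∠L = π − ∠M − ∠K = 2.252 rad.
Law of sines: LM = MK·sin K/sin L ≈ 29.184.
Law of sines: KL = MK·sin M/sin L ≈ 31.079.
Semiperimeter s = (29.184+54.4+31.079)/2 = 57.331.
Perimeter = 29.184 + 54.4 + 31.079 = 114.66.

114.66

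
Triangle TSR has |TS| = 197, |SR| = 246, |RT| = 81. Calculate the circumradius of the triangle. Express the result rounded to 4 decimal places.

139.7397

By the law of cosines, cos T = (|RT|² + |TS|² − |SR|²) / (2·|RT|·|TS|) ≈ -0.47459, so ∠T ≈ 118.33°.
Circumradius = |SR|/(2 sin T) ≈ 139.74.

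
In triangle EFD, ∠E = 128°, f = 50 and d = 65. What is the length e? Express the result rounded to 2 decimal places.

103.57

By the law of cosines, e² = f² + d² − 2·f·d·cos E = 10727, so e ≈ 103.57.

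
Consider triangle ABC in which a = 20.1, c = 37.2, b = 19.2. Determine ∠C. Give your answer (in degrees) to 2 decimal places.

∠C ≈ 142.36°

By the law of cosines, cos C = (a² + b² − c²) / (2·a·b) ≈ -0.79186, so ∠C ≈ 142.36°.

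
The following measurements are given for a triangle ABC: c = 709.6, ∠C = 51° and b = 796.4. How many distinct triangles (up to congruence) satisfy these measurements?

2

b·sin C = 796.4·sin(51°) ≈ 618.9.
Since b sin C < c < b (618.9 < 709.6 < 796.4), two triangles exist.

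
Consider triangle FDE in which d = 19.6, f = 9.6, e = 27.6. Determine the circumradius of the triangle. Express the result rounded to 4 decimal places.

By the law of cosines, cos F = (d² + e² − f²) / (2·d·e) ≈ 0.97397, so ∠F ≈ 13.10°.
Circumradius = f/(2 sin F) ≈ 21.176.

R ≈ 21.1764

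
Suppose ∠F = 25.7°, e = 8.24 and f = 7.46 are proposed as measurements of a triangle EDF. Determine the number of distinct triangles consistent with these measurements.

e·sin F = 8.24·sin(25.7°) ≈ 3.573.
Since e sin F < f < e (3.573 < 7.46 < 8.24), two triangles exist.

2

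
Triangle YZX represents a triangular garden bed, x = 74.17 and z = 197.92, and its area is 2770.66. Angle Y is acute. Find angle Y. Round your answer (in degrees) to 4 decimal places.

∠Y ≈ 22.1777°

From area = ½·z·x·sin Y, we get sin Y = 2·area/(z·x) ≈ 0.37748.
Taking the acute solution, ∠Y ≈ 22.18°.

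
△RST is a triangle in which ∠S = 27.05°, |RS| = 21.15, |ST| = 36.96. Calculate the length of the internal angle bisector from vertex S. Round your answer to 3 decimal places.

By the law of cosines, |TR|² = |RS|² + |ST|² − 2·|RS|·|ST|·cos S = 420.98, so |TR| ≈ 20.518.
The bisector from S has length 2·|RS|·|ST|·cos(∠S/2)/(|RS|+|ST|) ≈ 26.158.

26.158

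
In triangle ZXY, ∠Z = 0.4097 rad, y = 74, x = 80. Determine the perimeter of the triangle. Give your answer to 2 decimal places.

By the law of cosines, z² = x² + y² − 2·x·y·cos Z = 1015.9, so z ≈ 31.873.
Semiperimeter s = (31.873+80+74)/2 = 92.936.
Perimeter = 31.873 + 80 + 74 = 185.87.

185.87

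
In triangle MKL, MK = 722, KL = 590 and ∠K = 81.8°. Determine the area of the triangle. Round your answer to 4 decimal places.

Area = ½·MK·KL·sin K ≈ 2.1081e+05.

area ≈ 210812.4394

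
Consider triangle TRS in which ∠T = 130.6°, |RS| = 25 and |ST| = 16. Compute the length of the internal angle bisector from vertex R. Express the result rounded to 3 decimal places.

15.192

Law of sines: sin R = |ST|·sin T/|RS| ≈ 0.48593.
Since |RS| ≥ |ST|, only the acute value applies: ∠R ≈ 29.07°.
Then ∠S = 180° − ∠T − ∠R ≈ 20.33°.
Law of sines gives |TR| = |RS|·sin S/sin T ≈ 11.438.
The bisector from R has length 2·|TR|·|RS|·cos(∠R/2)/(|TR|+|RS|) ≈ 15.192.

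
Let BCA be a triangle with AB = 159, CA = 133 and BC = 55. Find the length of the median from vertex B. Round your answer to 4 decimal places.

Median from B: ½√(2·AB² + 2·BC² − CA²) ≈ 98.645.

m_B ≈ 98.6446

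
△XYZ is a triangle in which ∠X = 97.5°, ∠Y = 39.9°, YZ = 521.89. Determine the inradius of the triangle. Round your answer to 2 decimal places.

98.10

The third angle is ∠Z = 180° − ∠X − ∠Y = 42.60°.
Law of sines: ZX = YZ·sin Y/sin X ≈ 337.65.
Law of sines: XY = YZ·sin Z/sin X ≈ 356.3.
Area = ½·YZ·ZX·sin Z ≈ 59639.
Semiperimeter s = (521.89+337.65+356.3)/2 = 607.92.
Inradius = area/s = 59639/607.92 ≈ 98.103.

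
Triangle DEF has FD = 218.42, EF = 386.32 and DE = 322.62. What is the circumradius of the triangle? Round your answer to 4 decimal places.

193.1916

By the law of cosines, cos D = (FD² + DE² − EF²) / (2·FD·DE) ≈ 0.01808, so ∠D ≈ 88.96°.
Circumradius = EF/(2 sin D) ≈ 193.19.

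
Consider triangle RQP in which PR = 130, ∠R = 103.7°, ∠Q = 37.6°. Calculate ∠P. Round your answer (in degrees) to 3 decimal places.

38.700

The third angle is ∠P = 180° − ∠R − ∠Q = 38.70°.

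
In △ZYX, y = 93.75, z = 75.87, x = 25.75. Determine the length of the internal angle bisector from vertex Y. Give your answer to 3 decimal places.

17.055

By the law of cosines, cos Y = (x² + z² − y²) / (2·x·z) ≈ -0.60649, so ∠Y ≈ 127.34°.
The bisector from Y has length 2·x·z·cos(∠Y/2)/(x+z) ≈ 17.055.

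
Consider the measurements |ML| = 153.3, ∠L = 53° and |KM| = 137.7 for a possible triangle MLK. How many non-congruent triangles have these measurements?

2

|ML|·sin L = 153.3·sin(53°) ≈ 122.4.
Since |ML| sin L < |KM| < |ML| (122.4 < 137.7 < 153.3), two triangles exist.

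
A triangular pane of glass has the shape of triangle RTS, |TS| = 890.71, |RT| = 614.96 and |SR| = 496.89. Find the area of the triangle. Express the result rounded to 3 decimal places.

Semiperimeter s = (890.71 + 496.89 + 614.96)/2 = 1001.3.
Heron's formula: area = √(1001.3·110.57·504.39·386.32) ≈ 1.4688e+05.

146876.818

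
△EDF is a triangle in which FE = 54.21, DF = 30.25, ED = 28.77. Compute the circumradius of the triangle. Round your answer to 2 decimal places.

R ≈ 37.31

By the law of cosines, cos E = (FE² + ED² − DF²) / (2·FE·ED) ≈ 0.91412, so ∠E ≈ 23.92°.
Circumradius = DF/(2 sin E) ≈ 37.306.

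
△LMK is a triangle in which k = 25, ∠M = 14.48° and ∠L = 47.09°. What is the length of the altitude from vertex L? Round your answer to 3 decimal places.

The third angle is ∠K = 180° − ∠L − ∠M = 118.43°.
Law of sines: l = k·sin L/sin K ≈ 20.822.
Law of sines: m = k·sin M/sin K ≈ 7.1083.
Area = ½·k·l·sin M ≈ 65.079.
The altitude from L has length 2·area/l ≈ 6.2511.

h_L ≈ 6.251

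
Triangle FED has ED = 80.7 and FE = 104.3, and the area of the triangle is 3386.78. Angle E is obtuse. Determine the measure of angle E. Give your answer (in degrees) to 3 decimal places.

126.414

From area = ½·FE·ED·sin E, we get sin E = 2·area/(FE·ED) ≈ 0.80475.
Taking the obtuse solution, ∠E ≈ 126.41°.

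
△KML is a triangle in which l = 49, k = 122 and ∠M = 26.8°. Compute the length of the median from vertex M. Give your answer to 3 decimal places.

By the law of cosines, m² = l² + k² − 2·l·k·cos M = 6613.2, so m ≈ 81.322.
Median from M: ½√(2·l² + 2·k² − m²) ≈ 83.601.

m_M ≈ 83.601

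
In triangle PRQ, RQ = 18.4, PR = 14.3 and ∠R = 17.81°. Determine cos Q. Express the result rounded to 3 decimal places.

By the law of cosines, QP² = PR² + RQ² − 2·PR·RQ·cos R = 42.03, so QP ≈ 6.483.
Law of cosines again: cos Q = (RQ² + QP² − PR²)/(2·RQ·QP) ≈ 0.73813, so ∠Q ≈ 42.43°.

cos Q ≈ 0.738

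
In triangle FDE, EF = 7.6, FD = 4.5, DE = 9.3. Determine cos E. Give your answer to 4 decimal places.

cos E ≈ 0.8772

By the law of cosines, cos E = (DE² + EF² − FD²) / (2·DE·EF) ≈ 0.87719, so ∠E ≈ 28.69°.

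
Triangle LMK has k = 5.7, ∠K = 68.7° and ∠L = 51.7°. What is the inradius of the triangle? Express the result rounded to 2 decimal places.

The third angle is ∠M = 180° − ∠K − ∠L = 59.60°.
Law of sines: l = k·sin L/sin K ≈ 4.8012.
Law of sines: m = k·sin M/sin K ≈ 5.2768.
Area = ½·k·l·sin M ≈ 11.802.
Semiperimeter s = (4.8012+5.2768+5.7)/2 = 7.889.
Inradius = area/s = 11.802/7.889 ≈ 1.496.

r ≈ 1.50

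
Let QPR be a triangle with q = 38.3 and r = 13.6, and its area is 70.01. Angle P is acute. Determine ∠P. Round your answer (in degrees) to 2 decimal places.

From area = ½·r·q·sin P, we get sin P = 2·area/(r·q) ≈ 0.26881.
Taking the acute solution, ∠P ≈ 15.59°.

∠P ≈ 15.59°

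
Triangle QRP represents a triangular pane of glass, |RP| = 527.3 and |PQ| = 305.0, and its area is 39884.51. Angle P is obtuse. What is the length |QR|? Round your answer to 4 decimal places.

806.4551

From area = ½·|RP|·|PQ|·sin P, we get sin P = 2·area/(|RP|·|PQ|) ≈ 0.49599.
Taking the obtuse solution, ∠P ≈ 150.26°.
Law of cosines then gives |QR| ≈ 806.46.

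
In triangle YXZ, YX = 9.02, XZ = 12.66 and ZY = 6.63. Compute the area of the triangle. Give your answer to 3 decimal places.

Semiperimeter s = (12.66 + 6.63 + 9.02)/2 = 14.155.
Heron's formula: area = √(14.155·1.495·7.525·5.135) ≈ 28.596.

28.596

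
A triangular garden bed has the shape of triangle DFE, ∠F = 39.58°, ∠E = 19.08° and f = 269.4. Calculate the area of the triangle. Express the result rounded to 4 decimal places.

The third angle is ∠D = 180° − ∠F − ∠E = 121.34°.
Law of sines: d = f·sin D/sin F ≈ 361.13.
Law of sines: e = f·sin E/sin F ≈ 138.21.
Area = ½·f·d·sin E ≈ 15901.

area ≈ 15901.0487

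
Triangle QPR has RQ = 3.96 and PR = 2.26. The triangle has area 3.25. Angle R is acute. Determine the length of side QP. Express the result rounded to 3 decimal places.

2.913

From area = ½·PR·RQ·sin R, we get sin R = 2·area/(PR·RQ) ≈ 0.72629.
Taking the acute solution, ∠R ≈ 46.58°.
Law of cosines then gives QP ≈ 2.913.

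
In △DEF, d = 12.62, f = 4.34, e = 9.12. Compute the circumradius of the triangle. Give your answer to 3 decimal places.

R ≈ 9.137

By the law of cosines, cos D = (e² + f² − d²) / (2·e·f) ≈ -0.72326, so ∠D ≈ 136.32°.
Circumradius = d/(2 sin D) ≈ 9.1373.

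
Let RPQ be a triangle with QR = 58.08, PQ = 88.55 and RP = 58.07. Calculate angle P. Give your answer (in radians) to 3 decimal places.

By the law of cosines, cos P = (RP² + PQ² − QR²) / (2·RP·PQ) ≈ 0.76233, so ∠P ≈ 0.704 rad.

0.704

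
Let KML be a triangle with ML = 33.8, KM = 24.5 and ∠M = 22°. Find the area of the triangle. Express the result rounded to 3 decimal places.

Area = ½·KM·ML·sin M ≈ 155.11.

155.106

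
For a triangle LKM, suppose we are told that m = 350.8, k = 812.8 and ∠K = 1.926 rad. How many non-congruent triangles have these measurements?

1

m·sin K = 350.8·sin(1.926 rad) ≈ 328.9.
Since ∠K is not acute, a triangle exists only if k > m; here k > m, so there is exactly one triangle.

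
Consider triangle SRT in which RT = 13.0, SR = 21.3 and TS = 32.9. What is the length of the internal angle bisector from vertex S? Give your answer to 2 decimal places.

25.70

By the law of cosines, cos S = (TS² + SR² − RT²) / (2·TS·SR) ≈ 0.97543, so ∠S ≈ 12.73°.
The bisector from S has length 2·TS·SR·cos(∠S/2)/(TS+SR) ≈ 25.699.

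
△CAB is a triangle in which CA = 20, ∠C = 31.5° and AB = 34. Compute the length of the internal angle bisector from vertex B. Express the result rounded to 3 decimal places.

39.790

Law of sines: sin B = CA·sin C/AB ≈ 0.30735.
Since AB ≥ CA, only the acute value applies: ∠B ≈ 17.90°.
Then ∠A = 180° − ∠C − ∠B ≈ 130.60°.
Law of sines gives BC = AB·sin A/sin C ≈ 49.407.
The bisector from B has length 2·AB·BC·cos(∠B/2)/(AB+BC) ≈ 39.79.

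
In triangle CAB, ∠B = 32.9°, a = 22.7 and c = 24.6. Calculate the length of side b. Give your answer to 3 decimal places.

13.518

By the law of cosines, b² = c² + a² − 2·c·a·cos B = 182.73, so b ≈ 13.518.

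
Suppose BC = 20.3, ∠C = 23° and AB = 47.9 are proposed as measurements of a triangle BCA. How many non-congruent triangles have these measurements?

BC·sin C = 20.3·sin(23°) ≈ 7.932.
Since AB ≥ BC, exactly one triangle exists.

1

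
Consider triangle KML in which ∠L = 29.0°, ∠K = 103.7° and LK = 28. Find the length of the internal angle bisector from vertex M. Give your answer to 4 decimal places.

The third angle is ∠M = 180° − ∠L − ∠K = 47.30°.
Law of sines: ML = LK·sin K/sin M ≈ 37.016.
Law of sines: KM = LK·sin L/sin M ≈ 18.471.
The bisector from M has length 2·KM·ML·cos(∠M/2)/(KM+ML) ≈ 22.575.

t_M ≈ 22.5746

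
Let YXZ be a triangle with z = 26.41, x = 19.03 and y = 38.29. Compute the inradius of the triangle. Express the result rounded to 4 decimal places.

5.4897

Semiperimeter s = (38.29 + 19.03 + 26.41)/2 = 41.865.
Heron's formula: area = √(41.865·3.575·22.835·15.455) ≈ 229.83.
Inradius = area/s = 229.83/41.865 ≈ 5.4897.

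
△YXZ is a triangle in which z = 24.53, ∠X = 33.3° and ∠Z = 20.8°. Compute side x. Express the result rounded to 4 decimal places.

The third angle is ∠Y = 180° − ∠X − ∠Z = 125.90°.
Law of sines: x = z·sin X/sin Z ≈ 37.925.

37.9253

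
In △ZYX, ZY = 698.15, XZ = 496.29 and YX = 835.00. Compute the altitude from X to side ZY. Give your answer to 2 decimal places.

Semiperimeter s = (835 + 496.29 + 698.15)/2 = 1014.7.
Heron's formula: area = √(1014.7·179.72·518.43·316.57) ≈ 1.73e+05.
The altitude from X has length 2·area/ZY ≈ 495.6.

h_X ≈ 495.60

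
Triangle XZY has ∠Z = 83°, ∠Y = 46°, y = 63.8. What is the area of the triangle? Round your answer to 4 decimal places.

area ≈ 2182.3810

The third angle is ∠X = 180° − ∠Z − ∠Y = 51.00°.
Law of sines: x = y·sin X/sin Y ≈ 68.927.
Law of sines: z = y·sin Z/sin Y ≈ 88.031.
Area = ½·y·x·sin Z ≈ 2182.4.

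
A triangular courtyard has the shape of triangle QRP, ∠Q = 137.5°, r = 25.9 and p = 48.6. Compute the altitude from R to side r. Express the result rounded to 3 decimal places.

h_R ≈ 32.834

By the law of cosines, q² = r² + p² − 2·r·p·cos Q = 4888.9, so q ≈ 69.92.
Area = ½·r·p·sin Q ≈ 425.2.
The altitude from R has length 2·area/r ≈ 32.834.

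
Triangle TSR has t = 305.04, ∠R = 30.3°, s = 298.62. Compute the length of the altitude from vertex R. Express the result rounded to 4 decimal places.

291.0825

By the law of cosines, r² = t² + s² − 2·t·s·cos R = 24928, so r ≈ 157.89.
Area = ½·t·s·sin R ≈ 22979.
The altitude from R has length 2·area/r ≈ 291.08.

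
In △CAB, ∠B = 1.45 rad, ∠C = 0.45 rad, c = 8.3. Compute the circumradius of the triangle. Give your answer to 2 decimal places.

The third angle is ∠A = π − ∠B − ∠C = 1.242 rad.
Law of sines: a = c·sin A/sin C ≈ 18.057.
Law of sines: b = c·sin B/sin C ≈ 18.943.
Circumradius = c/(2 sin C) ≈ 9.541.

R ≈ 9.54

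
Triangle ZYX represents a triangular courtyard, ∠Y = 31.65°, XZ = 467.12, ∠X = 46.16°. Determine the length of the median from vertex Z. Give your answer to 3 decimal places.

354.900

The third angle is ∠Z = 180° − ∠Y − ∠X = 102.19°.
Law of sines: YX = XZ·sin Z/sin Y ≈ 870.14.
Law of sines: ZY = XZ·sin X/sin Y ≈ 642.09.
Median from Z: ½√(2·XZ² + 2·ZY² − YX²) ≈ 354.9.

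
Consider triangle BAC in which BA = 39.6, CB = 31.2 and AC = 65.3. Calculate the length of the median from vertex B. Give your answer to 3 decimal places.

m_B ≈ 14.310

Median from B: ½√(2·CB² + 2·BA² − AC²) ≈ 14.31.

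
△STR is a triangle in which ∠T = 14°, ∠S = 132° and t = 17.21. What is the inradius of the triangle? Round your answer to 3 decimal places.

4.631

The third angle is ∠R = 180° − ∠S − ∠T = 34.00°.
Law of sines: s = t·sin S/sin T ≈ 52.866.
Law of sines: r = t·sin R/sin T ≈ 39.78.
Area = ½·t·s·sin R ≈ 254.39.
Semiperimeter p = (52.866+17.21+39.78)/2 = 54.928.
Inradius = area/p = 254.39/54.928 ≈ 4.6312.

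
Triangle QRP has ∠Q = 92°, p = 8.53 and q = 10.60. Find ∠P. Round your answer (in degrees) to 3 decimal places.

∠P ≈ 53.536°

Law of sines: sin P = p·sin Q/q ≈ 0.80423.
Since q ≥ p, only the acute value applies: ∠P ≈ 53.54°.
Then ∠R = 180° − ∠Q − ∠P ≈ 34.46°.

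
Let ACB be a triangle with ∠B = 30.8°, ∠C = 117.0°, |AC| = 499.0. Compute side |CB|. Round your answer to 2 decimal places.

The third angle is ∠A = 180° − ∠C − ∠B = 32.20°.
Law of sines: |CB| = |AC|·sin A/sin B ≈ 519.3.

519.30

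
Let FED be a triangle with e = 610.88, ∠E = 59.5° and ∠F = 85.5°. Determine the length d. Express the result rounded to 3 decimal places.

406.656

The third angle is ∠D = 180° − ∠F − ∠E = 35.00°.
Law of sines: d = e·sin D/sin E ≈ 406.66.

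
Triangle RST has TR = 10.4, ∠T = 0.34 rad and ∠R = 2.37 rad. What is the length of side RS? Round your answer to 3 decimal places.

8.291

The third angle is ∠S = π − ∠T − ∠R = 0.432 rad.
Law of sines: RS = TR·sin T/sin S ≈ 8.291.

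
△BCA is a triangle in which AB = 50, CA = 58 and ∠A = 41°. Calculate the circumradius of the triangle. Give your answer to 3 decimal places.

By the law of cosines, BC² = CA² + AB² − 2·CA·AB·cos A = 1486.7, so BC ≈ 38.558.
Area = ½·CA·AB·sin A ≈ 951.29.
Circumradius = BC/(2 sin A) ≈ 29.386.

R ≈ 29.386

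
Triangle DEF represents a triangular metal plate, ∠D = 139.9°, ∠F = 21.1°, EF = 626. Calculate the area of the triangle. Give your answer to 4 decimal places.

The third angle is ∠E = 180° − ∠F − ∠D = 19.00°.
Law of sines: FD = EF·sin E/sin D ≈ 316.41.
Law of sines: DE = EF·sin F/sin D ≈ 349.87.
Area = ½·EF·FD·sin F ≈ 35653.

area ≈ 35652.5015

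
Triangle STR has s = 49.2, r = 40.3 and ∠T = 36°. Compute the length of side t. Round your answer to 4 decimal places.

By the law of cosines, t² = r² + s² − 2·r·s·cos T = 836.56, so t ≈ 28.923.

28.9233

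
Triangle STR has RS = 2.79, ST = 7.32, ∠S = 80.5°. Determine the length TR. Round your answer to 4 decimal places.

By the law of cosines, TR² = RS² + ST² − 2·RS·ST·cos S = 54.625, so TR ≈ 7.3909.

7.3909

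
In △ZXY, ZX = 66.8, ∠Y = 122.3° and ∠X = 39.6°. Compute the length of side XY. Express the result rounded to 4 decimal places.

24.5524

The third angle is ∠Z = 180° − ∠X − ∠Y = 18.10°.
Law of sines: XY = ZX·sin Z/sin Y ≈ 24.552.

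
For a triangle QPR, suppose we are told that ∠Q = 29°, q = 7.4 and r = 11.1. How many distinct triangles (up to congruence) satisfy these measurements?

r·sin Q = 11.1·sin(29°) ≈ 5.381.
Since r sin Q < q < r (5.381 < 7.4 < 11.1), two triangles exist.

2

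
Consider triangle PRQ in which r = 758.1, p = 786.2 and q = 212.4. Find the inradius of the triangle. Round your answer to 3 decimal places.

91.659

Semiperimeter s = (786.2 + 758.1 + 212.4)/2 = 878.35.
Heron's formula: area = √(878.35·92.15·120.25·665.95) ≈ 80509.
Inradius = area/s = 80509/878.35 ≈ 91.659.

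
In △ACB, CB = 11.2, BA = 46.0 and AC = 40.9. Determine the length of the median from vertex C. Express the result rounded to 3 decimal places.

Median from C: ½√(2·AC² + 2·CB² − BA²) ≈ 19.239.

m_C ≈ 19.239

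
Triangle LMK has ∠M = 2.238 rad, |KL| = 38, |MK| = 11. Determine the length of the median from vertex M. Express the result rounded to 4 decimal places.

12.4681

Law of sines: sin L = |MK|·sin M/|KL| ≈ 0.22740.
Since |KL| ≥ |MK|, only the acute value applies: ∠L ≈ 0.229 rad.
Then ∠K = π − ∠M − ∠L ≈ 0.674 rad.
Law of sines gives |LM| = |KL|·sin K/sin M ≈ 30.198.
Median from M: ½√(2·|LM|² + 2·|MK|² − |KL|²) ≈ 12.468.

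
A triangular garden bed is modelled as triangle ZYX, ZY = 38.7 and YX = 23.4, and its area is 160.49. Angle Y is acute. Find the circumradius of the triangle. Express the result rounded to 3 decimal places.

26.454

From area = ½·ZY·YX·sin Y, we get sin Y = 2·area/(ZY·YX) ≈ 0.35445.
Taking the acute solution, ∠Y ≈ 20.76°.
Law of cosines then gives XZ ≈ 18.753.
Circumradius = XZ/(2 sin Y) ≈ 26.454.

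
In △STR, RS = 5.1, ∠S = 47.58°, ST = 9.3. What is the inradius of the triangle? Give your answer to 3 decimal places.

r ≈ 1.639

By the law of cosines, TR² = RS² + ST² − 2·RS·ST·cos S = 48.511, so TR ≈ 6.965.
Area = ½·RS·ST·sin S ≈ 17.507.
Semiperimeter s = (6.965+5.1+9.3)/2 = 10.683.
Inradius = area/s = 17.507/10.683 ≈ 1.6388.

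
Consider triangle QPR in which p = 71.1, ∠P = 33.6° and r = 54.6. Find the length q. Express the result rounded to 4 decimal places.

109.8378

Law of sines: sin R = r·sin P/p ≈ 0.42497.
Since p ≥ r, only the acute value applies: ∠R ≈ 25.15°.
Then ∠Q = 180° − ∠P − ∠R ≈ 121.25°.
Law of sines gives q = p·sin Q/sin P ≈ 109.84.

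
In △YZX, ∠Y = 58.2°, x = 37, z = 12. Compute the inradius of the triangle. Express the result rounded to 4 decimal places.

4.6399

By the law of cosines, y² = z² + x² − 2·z·x·cos Y = 1045.1, so y ≈ 32.327.
Area = ½·z·x·sin Y ≈ 188.68.
Semiperimeter s = (32.327+12+37)/2 = 40.664.
Inradius = area/s = 188.68/40.664 ≈ 4.6399.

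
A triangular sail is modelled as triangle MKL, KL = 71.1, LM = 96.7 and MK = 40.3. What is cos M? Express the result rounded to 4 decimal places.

By the law of cosines, cos M = (LM² + MK² − KL²) / (2·LM·MK) ≈ 0.75953, so ∠M ≈ 40.58°.

cos M ≈ 0.7595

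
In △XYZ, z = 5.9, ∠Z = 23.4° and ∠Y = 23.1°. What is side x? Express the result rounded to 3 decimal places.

The third angle is ∠X = 180° − ∠Y − ∠Z = 133.50°.
Law of sines: x = z·sin X/sin Z ≈ 10.776.

10.776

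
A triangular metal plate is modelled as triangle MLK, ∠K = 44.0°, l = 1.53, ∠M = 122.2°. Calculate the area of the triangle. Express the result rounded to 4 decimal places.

area ≈ 2.8843

The third angle is ∠L = 180° − ∠K − ∠M = 13.80°.
Law of sines: m = l·sin M/sin L ≈ 5.4276.
Law of sines: k = l·sin K/sin L ≈ 4.4557.
Area = ½·l·m·sin K ≈ 2.8843.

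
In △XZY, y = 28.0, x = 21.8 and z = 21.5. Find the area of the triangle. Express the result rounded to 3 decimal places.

area ≈ 231.187

Semiperimeter s = (21.8 + 21.5 + 28)/2 = 35.65.
Heron's formula: area = √(35.65·13.85·14.15·7.65) ≈ 231.19.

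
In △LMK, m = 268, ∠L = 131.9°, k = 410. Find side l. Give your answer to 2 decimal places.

By the law of cosines, l² = m² + k² − 2·m·k·cos L = 3.8669e+05, so l ≈ 621.84.

621.84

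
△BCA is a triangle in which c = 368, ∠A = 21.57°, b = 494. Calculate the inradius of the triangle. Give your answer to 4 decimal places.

By the law of cosines, a² = b² + c² − 2·b·c·cos A = 41338, so a ≈ 203.32.
Area = ½·b·c·sin A ≈ 33417.
Semiperimeter s = (494+368+203.32)/2 = 532.66.
Inradius = area/s = 33417/532.66 ≈ 62.736.

62.7358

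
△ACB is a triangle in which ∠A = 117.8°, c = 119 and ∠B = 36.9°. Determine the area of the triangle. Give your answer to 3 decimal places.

area ≈ 8799.645

The third angle is ∠C = 180° − ∠B − ∠A = 25.30°.
Law of sines: a = c·sin A/sin C ≈ 246.32.
Law of sines: b = c·sin B/sin C ≈ 167.19.
Area = ½·c·a·sin B ≈ 8799.6.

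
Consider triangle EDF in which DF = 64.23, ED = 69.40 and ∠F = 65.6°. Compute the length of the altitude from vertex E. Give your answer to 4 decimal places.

58.1764

Law of sines: sin E = DF·sin F/ED ≈ 0.84284.
Since ED ≥ DF, only the acute value applies: ∠E ≈ 57.44°.
Then ∠D = 180° − ∠F − ∠E ≈ 56.96°.
Law of sines gives FE = ED·sin D/sin F ≈ 63.882.
Area = ½·ED·DF·sin D ≈ 1868.3.
The altitude from E has length 2·area/DF ≈ 58.176.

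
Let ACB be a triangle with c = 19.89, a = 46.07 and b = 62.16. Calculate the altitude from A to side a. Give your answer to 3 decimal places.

Semiperimeter s = (46.07 + 19.89 + 62.16)/2 = 64.06.
Heron's formula: area = √(64.06·17.99·44.17·1.9) ≈ 310.99.
The altitude from A has length 2·area/a ≈ 13.501.

h_A ≈ 13.501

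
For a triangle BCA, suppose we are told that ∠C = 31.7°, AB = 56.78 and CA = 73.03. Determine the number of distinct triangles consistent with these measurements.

CA·sin C = 73.03·sin(31.7°) ≈ 38.38.
Since CA sin C < AB < CA (38.38 < 56.78 < 73.03), two triangles exist.

2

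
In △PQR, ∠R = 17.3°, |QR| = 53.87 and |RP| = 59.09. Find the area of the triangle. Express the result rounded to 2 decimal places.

Area = ½·|QR|·|RP|·sin R ≈ 473.3.

473.30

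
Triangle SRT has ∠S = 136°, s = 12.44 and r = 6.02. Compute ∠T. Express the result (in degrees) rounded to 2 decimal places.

Law of sines: sin R = r·sin S/s ≈ 0.33616.
Since s ≥ r, only the acute value applies: ∠R ≈ 19.64°.
Then ∠T = 180° − ∠S − ∠R ≈ 24.36°.

∠T ≈ 24.36°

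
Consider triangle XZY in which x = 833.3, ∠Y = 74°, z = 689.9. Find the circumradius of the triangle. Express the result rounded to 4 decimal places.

By the law of cosines, y² = x² + z² − 2·x·z·cos Y = 8.5343e+05, so y ≈ 923.81.
Area = ½·x·z·sin Y ≈ 2.7631e+05.
Circumradius = y/(2 sin Y) ≈ 480.52.

480.5200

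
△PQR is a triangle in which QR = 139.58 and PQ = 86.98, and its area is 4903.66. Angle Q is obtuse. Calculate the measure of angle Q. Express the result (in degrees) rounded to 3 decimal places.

126.118

From area = ½·PQ·QR·sin Q, we get sin Q = 2·area/(PQ·QR) ≈ 0.80781.
Taking the obtuse solution, ∠Q ≈ 126.12°.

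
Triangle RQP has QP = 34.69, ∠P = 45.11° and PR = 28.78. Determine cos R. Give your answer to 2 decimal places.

By the law of cosines, RQ² = QP² + PR² − 2·QP·PR·cos P = 622.48, so RQ ≈ 24.95.
Law of cosines again: cos R = (PR² + RQ² − QP²)/(2·PR·RQ) ≈ 0.17225, so ∠R ≈ 80.08°.

cos R ≈ 0.17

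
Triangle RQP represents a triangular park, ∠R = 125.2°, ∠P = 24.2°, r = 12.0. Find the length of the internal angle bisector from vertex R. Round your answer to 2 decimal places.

t_R ≈ 3.07

The third angle is ∠Q = 180° − ∠P − ∠R = 30.60°.
Law of sines: q = r·sin Q/sin R ≈ 7.4754.
Law of sines: p = r·sin P/sin R ≈ 6.0198.
The bisector from R has length 2·q·p·cos(∠R/2)/(q+p) ≈ 3.0691.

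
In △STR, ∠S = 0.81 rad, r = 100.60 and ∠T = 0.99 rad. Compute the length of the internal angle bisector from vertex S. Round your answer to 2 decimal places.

The third angle is ∠R = π − ∠S − ∠T = 1.342 rad.
Law of sines: s = r·sin S/sin R ≈ 74.82.
Law of sines: t = r·sin T/sin R ≈ 86.363.
The bisector from S has length 2·t·r·cos(∠S/2)/(t+r) ≈ 85.421.

t_S ≈ 85.42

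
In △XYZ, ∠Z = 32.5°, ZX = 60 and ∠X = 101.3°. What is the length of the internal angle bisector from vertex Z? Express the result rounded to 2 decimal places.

The third angle is ∠Y = 180° − ∠Z − ∠X = 46.20°.
Law of sines: YZ = ZX·sin X/sin Y ≈ 81.519.
Law of sines: XY = ZX·sin Z/sin Y ≈ 44.666.
The bisector from Z has length 2·YZ·ZX·cos(∠Z/2)/(YZ+ZX) ≈ 66.362.

t_Z ≈ 66.36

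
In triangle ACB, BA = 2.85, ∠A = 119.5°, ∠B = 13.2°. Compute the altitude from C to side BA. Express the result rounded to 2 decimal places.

h_C ≈ 0.77

The third angle is ∠C = 180° − ∠B − ∠A = 47.30°.
Law of sines: CB = BA·sin A/sin C ≈ 3.3752.
Law of sines: AC = BA·sin B/sin C ≈ 0.88555.
Area = ½·BA·CB·sin B ≈ 1.0983.
The altitude from C has length 2·area/BA ≈ 0.77074.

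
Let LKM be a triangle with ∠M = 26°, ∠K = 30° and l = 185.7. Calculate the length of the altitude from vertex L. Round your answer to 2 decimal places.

h_L ≈ 49.10

The third angle is ∠L = 180° − ∠K − ∠M = 124.00°.
Law of sines: k = l·sin K/sin L ≈ 112.
Law of sines: m = l·sin M/sin L ≈ 98.193.
Area = ½·l·k·sin M ≈ 4558.6.
The altitude from L has length 2·area/l ≈ 49.096.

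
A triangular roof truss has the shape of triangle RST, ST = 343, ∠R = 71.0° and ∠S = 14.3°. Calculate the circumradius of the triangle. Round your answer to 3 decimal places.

The third angle is ∠T = 180° − ∠R − ∠S = 94.70°.
Law of sines: TR = ST·sin S/sin R ≈ 89.602.
Law of sines: RS = ST·sin T/sin R ≈ 361.54.
Circumradius = ST/(2 sin R) ≈ 181.38.

181.382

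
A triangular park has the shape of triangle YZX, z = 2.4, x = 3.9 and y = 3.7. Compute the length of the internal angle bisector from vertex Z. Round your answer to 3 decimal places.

By the law of cosines, cos Z = (x² + y² − z²) / (2·x·y) ≈ 0.80180, so ∠Z ≈ 36.70°.
The bisector from Z has length 2·x·y·cos(∠Z/2)/(x+y) ≈ 3.6043.

3.604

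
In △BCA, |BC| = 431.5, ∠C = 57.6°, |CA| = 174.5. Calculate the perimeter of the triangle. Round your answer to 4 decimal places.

perimeter ≈ 974.7146

By the law of cosines, |AB|² = |BC|² + |CA|² − 2·|BC|·|CA|·cos C = 1.3595e+05, so |AB| ≈ 368.71.
Semiperimeter s = (174.5+368.71+431.5)/2 = 487.36.
Perimeter = 174.5 + 368.71 + 431.5 = 974.71.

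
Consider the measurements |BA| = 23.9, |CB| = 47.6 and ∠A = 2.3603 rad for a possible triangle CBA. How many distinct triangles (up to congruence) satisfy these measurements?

1

|BA|·sin A = 23.9·sin(2.3603 rad) ≈ 16.83.
Since ∠A is not acute, a triangle exists only if |CB| > |BA|; here |CB| > |BA|, so there is exactly one triangle.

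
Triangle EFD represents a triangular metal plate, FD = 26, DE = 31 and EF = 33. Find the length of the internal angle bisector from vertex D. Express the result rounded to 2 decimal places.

By the law of cosines, cos D = (FD² + DE² − EF²) / (2·FD·DE) ≈ 0.33995, so ∠D ≈ 70.13°.
The bisector from D has length 2·FD·DE·cos(∠D/2)/(FD+DE) ≈ 23.148.

23.15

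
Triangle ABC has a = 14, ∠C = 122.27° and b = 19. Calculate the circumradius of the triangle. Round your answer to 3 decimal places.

By the law of cosines, c² = a² + b² − 2·a·b·cos C = 841.04, so c ≈ 29.001.
Area = ½·a·b·sin C ≈ 112.46.
Circumradius = c/(2 sin C) ≈ 17.149.

R ≈ 17.149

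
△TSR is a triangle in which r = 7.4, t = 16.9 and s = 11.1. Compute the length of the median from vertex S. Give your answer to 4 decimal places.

11.8060

Median from S: ½√(2·r² + 2·t² − s²) ≈ 11.806.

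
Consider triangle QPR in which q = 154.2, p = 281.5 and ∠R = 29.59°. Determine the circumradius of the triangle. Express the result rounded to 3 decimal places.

168.001

By the law of cosines, r² = q² + p² − 2·q·p·cos R = 27528, so r ≈ 165.91.
Area = ½·q·p·sin R ≈ 10717.
Circumradius = r/(2 sin R) ≈ 168.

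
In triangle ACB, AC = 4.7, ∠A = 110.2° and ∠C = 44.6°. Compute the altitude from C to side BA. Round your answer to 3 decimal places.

The third angle is ∠B = 180° − ∠A − ∠C = 25.20°.
Law of sines: CB = AC·sin A/sin B ≈ 10.36.
Law of sines: BA = AC·sin C/sin B ≈ 7.7508.
Area = ½·AC·CB·sin C ≈ 17.094.
The altitude from C has length 2·area/BA ≈ 4.4109.

h_C ≈ 4.411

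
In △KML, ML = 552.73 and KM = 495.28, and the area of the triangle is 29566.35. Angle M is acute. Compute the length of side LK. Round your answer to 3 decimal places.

From area = ½·KM·ML·sin M, we get sin M = 2·area/(KM·ML) ≈ 0.21601.
Taking the acute solution, ∠M ≈ 12.47°.
Law of cosines then gives LK ≈ 127.38.

127.381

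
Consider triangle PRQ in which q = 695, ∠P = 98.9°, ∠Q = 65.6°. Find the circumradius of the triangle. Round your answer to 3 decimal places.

381.581

The third angle is ∠R = 180° − ∠Q − ∠P = 15.50°.
Law of sines: p = q·sin P/sin Q ≈ 753.97.
Law of sines: r = q·sin R/sin Q ≈ 203.95.
Circumradius = q/(2 sin Q) ≈ 381.58.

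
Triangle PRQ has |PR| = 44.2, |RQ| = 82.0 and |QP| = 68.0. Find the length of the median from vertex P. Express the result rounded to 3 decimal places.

40.098

Median from P: ½√(2·|QP|² + 2·|PR|² − |RQ|²) ≈ 40.098.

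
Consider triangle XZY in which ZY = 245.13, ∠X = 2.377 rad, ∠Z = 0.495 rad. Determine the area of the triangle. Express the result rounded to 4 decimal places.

The third angle is ∠Y = π − ∠X − ∠Z = 0.270 rad.
Law of sines: YX = ZY·sin Z/sin X ≈ 168.21.
Law of sines: XZ = ZY·sin Y/sin X ≈ 94.313.
Area = ½·ZY·YX·sin Y ≈ 5491.1.

area ≈ 5491.1251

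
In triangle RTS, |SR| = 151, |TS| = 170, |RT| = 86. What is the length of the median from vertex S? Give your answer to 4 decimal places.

154.9242

Median from S: ½√(2·|TS|² + 2·|SR|² − |RT|²) ≈ 154.92.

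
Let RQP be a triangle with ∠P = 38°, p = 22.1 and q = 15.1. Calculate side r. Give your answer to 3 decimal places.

31.949

Law of sines: sin Q = q·sin P/p ≈ 0.42066.
Since p ≥ q, only the acute value applies: ∠Q ≈ 24.88°.
Then ∠R = 180° − ∠P − ∠Q ≈ 117.12°.
Law of sines gives r = p·sin R/sin P ≈ 31.949.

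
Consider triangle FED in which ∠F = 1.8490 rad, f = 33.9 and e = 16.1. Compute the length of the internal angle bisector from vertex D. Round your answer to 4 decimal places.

Law of sines: sin E = e·sin F/f ≈ 0.45667.
Since f ≥ e, only the acute value applies: ∠E ≈ 0.4742 rad.
Then ∠D = π − ∠F − ∠E ≈ 0.8183 rad.
Law of sines gives d = f·sin D/sin F ≈ 25.737.
The bisector from D has length 2·f·e·cos(∠D/2)/(f+e) ≈ 20.029.

20.0294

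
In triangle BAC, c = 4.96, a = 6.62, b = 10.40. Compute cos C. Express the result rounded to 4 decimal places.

By the law of cosines, cos C = (b² + a² − c²) / (2·b·a) ≈ 0.92510, so ∠C ≈ 22.32°.

cos C ≈ 0.9251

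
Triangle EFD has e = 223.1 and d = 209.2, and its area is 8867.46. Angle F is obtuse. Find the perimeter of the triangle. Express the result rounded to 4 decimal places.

856.4246

From area = ½·d·e·sin F, we get sin F = 2·area/(d·e) ≈ 0.37999.
Taking the obtuse solution, ∠F ≈ 2.7518 rad.
Law of cosines then gives f ≈ 424.12.
Perimeter = 223.1 + 424.12 + 209.2 = 856.42.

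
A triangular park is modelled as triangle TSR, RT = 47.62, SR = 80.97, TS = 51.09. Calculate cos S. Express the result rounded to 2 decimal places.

0.83

By the law of cosines, cos S = (TS² + SR² − RT²) / (2·TS·SR) ≈ 0.83383, so ∠S ≈ 33.51°.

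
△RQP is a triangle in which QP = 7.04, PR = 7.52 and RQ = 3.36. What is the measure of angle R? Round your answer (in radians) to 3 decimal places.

By the law of cosines, cos R = (PR² + RQ² − QP²) / (2·PR·RQ) ≈ 0.36170, so ∠R ≈ 1.201 rad.

∠R ≈ 1.201 rad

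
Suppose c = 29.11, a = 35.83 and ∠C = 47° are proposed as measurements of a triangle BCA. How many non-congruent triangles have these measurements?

2

a·sin C = 35.83·sin(47°) ≈ 26.2.
Since a sin C < c < a (26.2 < 29.11 < 35.83), two triangles exist.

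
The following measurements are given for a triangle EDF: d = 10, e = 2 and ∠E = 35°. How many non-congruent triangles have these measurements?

0

d·sin E = 10·sin(35°) ≈ 5.736.
Since e = 2 < 5.736 = d sin E, no triangle exists.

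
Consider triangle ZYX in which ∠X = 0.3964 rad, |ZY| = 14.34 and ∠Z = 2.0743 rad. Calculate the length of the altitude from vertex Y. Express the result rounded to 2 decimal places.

h_Y ≈ 12.56

The third angle is ∠Y = π − ∠X − ∠Z = 0.6709 rad.
Law of sines: |YX| = |ZY|·sin Z/sin X ≈ 32.531.
Law of sines: |XZ| = |ZY|·sin Y/sin X ≈ 23.09.
Area = ½·|ZY|·|YX|·sin Y ≈ 145.01.
The altitude from Y has length 2·area/|XZ| ≈ 12.56.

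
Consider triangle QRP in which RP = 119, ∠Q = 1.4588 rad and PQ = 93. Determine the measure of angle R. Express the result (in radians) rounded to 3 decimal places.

∠R ≈ 0.889 rad

Law of sines: sin R = PQ·sin Q/RP ≈ 0.77662.
Since RP ≥ PQ, only the acute value applies: ∠R ≈ 0.8893 rad.
Then ∠P = π − ∠Q − ∠R ≈ 0.7935 rad.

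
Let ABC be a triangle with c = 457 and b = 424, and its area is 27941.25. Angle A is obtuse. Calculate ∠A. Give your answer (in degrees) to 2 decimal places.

From area = ½·b·c·sin A, we get sin A = 2·area/(b·c) ≈ 0.28840.
Taking the obtuse solution, ∠A ≈ 163.24°.

163.24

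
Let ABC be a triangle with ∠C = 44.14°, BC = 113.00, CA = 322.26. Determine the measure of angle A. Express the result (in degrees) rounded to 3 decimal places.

18.072

By the law of cosines, AB² = BC² + CA² − 2·BC·CA·cos C = 64354, so AB ≈ 253.68.
Law of cosines again: cos A = (CA² + AB² − BC²)/(2·CA·AB) ≈ 0.95067, so ∠A ≈ 18.07°.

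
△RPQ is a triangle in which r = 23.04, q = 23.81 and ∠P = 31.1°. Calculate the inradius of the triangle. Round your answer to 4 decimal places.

4.7679

By the law of cosines, p² = q² + r² − 2·q·r·cos P = 158.29, so p ≈ 12.581.
Area = ½·q·r·sin P ≈ 141.68.
Semiperimeter s = (23.04+12.581+23.81)/2 = 29.716.
Inradius = area/s = 141.68/29.716 ≈ 4.7679.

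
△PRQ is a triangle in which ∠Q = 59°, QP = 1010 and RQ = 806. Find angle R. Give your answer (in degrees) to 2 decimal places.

By the law of cosines, PR² = RQ² + QP² − 2·RQ·QP·cos Q = 8.3119e+05, so PR ≈ 911.7.
Law of cosines again: cos R = (PR² + RQ² − QP²)/(2·PR·RQ) ≈ 0.31349, so ∠R ≈ 71.73°.

∠R ≈ 71.73°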